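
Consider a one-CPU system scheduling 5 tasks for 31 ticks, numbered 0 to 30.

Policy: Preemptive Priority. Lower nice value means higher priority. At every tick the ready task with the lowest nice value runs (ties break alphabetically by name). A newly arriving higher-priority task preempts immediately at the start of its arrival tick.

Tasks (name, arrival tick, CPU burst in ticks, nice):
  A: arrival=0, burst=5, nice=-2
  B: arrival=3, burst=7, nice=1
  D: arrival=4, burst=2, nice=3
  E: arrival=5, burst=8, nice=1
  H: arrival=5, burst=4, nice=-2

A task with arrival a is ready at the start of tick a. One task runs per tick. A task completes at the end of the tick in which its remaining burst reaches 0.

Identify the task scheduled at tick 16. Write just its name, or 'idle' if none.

running at tick 16 = E

t=0: ready={A} → run A
t=1: ready={A} → run A
t=2: ready={A} → run A
t=3: ready={A,B} → run A
t=4: ready={A,B,D} → run A
t=5: ready={B,D,E,H} → run H
t=6: ready={B,D,E,H} → run H
t=7: ready={B,D,E,H} → run H
t=8: ready={B,D,E,H} → run H
t=9: ready={B,D,E} → run B
t=10: ready={B,D,E} → run B
t=11: ready={B,D,E} → run B
t=12: ready={B,D,E} → run B
t=13: ready={B,D,E} → run B
t=14: ready={B,D,E} → run B
t=15: ready={B,D,E} → run B
t=16: ready={D,E} → run E
t=17: ready={D,E} → run E
t=18: ready={D,E} → run E
t=19: ready={D,E} → run E
t=20: ready={D,E} → run E
t=21: ready={D,E} → run E
t=22: ready={D,E} → run E
t=23: ready={D,E} → run E
t=24: ready={D} → run D
t=25: ready={D} → run D
t=26: (idle)
t=27: (idle)
t=28: (idle)
t=29: (idle)
t=30: (idle)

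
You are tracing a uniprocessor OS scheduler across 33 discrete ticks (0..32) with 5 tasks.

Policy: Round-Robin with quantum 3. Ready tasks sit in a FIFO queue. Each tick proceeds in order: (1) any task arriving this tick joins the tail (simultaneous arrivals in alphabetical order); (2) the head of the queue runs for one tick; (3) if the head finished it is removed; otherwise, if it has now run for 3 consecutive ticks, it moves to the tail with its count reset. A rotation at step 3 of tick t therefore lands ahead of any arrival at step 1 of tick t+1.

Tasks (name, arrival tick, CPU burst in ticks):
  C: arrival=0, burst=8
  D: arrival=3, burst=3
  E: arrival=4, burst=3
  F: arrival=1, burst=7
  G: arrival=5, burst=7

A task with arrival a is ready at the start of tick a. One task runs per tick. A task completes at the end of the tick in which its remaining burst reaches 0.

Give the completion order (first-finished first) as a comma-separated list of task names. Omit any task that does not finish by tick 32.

completion order = D, E, C, F, G

t=0: queue=[C] q_used=0 → run C
t=1: queue=[C,F] q_used=1 → run C
t=2: queue=[C,F] q_used=2 → run C
t=3: queue=[F,C,D] q_used=0 → run F
t=4: queue=[F,C,D,E] q_used=1 → run F
t=5: queue=[F,C,D,E,G] q_used=2 → run F
t=6: queue=[C,D,E,G,F] q_used=0 → run C
t=7: queue=[C,D,E,G,F] q_used=1 → run C
t=8: queue=[C,D,E,G,F] q_used=2 → run C
t=9: queue=[D,E,G,F,C] q_used=0 → run D
t=10: queue=[D,E,G,F,C] q_used=1 → run D
t=11: queue=[D,E,G,F,C] q_used=2 → run D
t=12: queue=[E,G,F,C] q_used=0 → run E
t=13: queue=[E,G,F,C] q_used=1 → run E
t=14: queue=[E,G,F,C] q_used=2 → run E
t=15: queue=[G,F,C] q_used=0 → run G
t=16: queue=[G,F,C] q_used=1 → run G
t=17: queue=[G,F,C] q_used=2 → run G
t=18: queue=[F,C,G] q_used=0 → run F
t=19: queue=[F,C,G] q_used=1 → run F
t=20: queue=[F,C,G] q_used=2 → run F
t=21: queue=[C,G,F] q_used=0 → run C
t=22: queue=[C,G,F] q_used=1 → run C
t=23: queue=[G,F] q_used=0 → run G
t=24: queue=[G,F] q_used=1 → run G
t=25: queue=[G,F] q_used=2 → run G
t=26: queue=[F,G] q_used=0 → run F
t=27: queue=[G] q_used=0 → run G
t=28: (idle)
t=29: (idle)
t=30: (idle)
t=31: (idle)
t=32: (idle)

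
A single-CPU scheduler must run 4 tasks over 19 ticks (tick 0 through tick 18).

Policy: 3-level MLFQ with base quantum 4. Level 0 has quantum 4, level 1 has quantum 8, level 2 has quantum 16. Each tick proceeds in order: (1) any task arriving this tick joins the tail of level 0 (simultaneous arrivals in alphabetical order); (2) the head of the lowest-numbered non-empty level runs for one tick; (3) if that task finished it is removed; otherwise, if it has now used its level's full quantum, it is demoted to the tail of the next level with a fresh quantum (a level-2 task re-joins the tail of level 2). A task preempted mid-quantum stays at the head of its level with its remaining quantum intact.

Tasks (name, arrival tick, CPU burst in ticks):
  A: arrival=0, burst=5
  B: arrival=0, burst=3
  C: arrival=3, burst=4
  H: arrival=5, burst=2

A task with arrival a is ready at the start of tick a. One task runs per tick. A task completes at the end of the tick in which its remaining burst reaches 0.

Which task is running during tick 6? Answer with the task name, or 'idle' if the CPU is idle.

t=0: L0/L1/L2 = AB/-/- → run A
t=1: L0/L1/L2 = AB/-/- → run A
t=2: L0/L1/L2 = AB/-/- → run A
t=3: L0/L1/L2 = ABC/-/- → run A
t=4: L0/L1/L2 = BC/A/- → run B
t=5: L0/L1/L2 = BCH/A/- → run B
t=6: L0/L1/L2 = BCH/A/- → run B
t=7: L0/L1/L2 = CH/A/- → run C
t=8: L0/L1/L2 = CH/A/- → run C
t=9: L0/L1/L2 = CH/A/- → run C
t=10: L0/L1/L2 = CH/A/- → run C
t=11: L0/L1/L2 = H/A/- → run H
t=12: L0/L1/L2 = H/A/- → run H
t=13: L0/L1/L2 = -/A/- → run A
t=14: (idle)
t=15: (idle)
t=16: (idle)
t=17: (idle)
t=18: (idle)

running at tick 6 = B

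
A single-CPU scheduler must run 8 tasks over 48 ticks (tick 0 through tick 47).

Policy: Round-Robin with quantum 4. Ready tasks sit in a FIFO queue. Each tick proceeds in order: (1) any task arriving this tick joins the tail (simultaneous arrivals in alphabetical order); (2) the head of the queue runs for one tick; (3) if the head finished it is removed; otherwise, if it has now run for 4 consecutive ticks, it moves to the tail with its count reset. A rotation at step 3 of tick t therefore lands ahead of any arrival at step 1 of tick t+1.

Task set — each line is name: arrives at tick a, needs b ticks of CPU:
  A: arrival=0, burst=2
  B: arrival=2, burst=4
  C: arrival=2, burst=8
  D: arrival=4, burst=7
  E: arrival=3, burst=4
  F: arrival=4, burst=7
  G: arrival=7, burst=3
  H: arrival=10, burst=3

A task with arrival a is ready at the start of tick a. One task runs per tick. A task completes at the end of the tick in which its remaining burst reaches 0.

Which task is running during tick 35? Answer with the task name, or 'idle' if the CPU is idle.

running at tick 35 = F

t=0: queue=[A] q_used=0 → run A
t=1: queue=[A] q_used=1 → run A
t=2: queue=[B,C] q_used=0 → run B
t=3: queue=[B,C,E] q_used=1 → run B
t=4: queue=[B,C,E,D,F] q_used=2 → run B
t=5: queue=[B,C,E,D,F] q_used=3 → run B
t=6: queue=[C,E,D,F] q_used=0 → run C
t=7: queue=[C,E,D,F,G] q_used=1 → run C
t=8: queue=[C,E,D,F,G] q_used=2 → run C
t=9: queue=[C,E,D,F,G] q_used=3 → run C
t=10: queue=[E,D,F,G,C,H] q_used=0 → run E
t=11: queue=[E,D,F,G,C,H] q_used=1 → run E
t=12: queue=[E,D,F,G,C,H] q_used=2 → run E
t=13: queue=[E,D,F,G,C,H] q_used=3 → run E
t=14: queue=[D,F,G,C,H] q_used=0 → run D
t=15: queue=[D,F,G,C,H] q_used=1 → run D
t=16: queue=[D,F,G,C,H] q_used=2 → run D
t=17: queue=[D,F,G,C,H] q_used=3 → run D
t=18: queue=[F,G,C,H,D] q_used=0 → run F
t=19: queue=[F,G,C,H,D] q_used=1 → run F
t=20: queue=[F,G,C,H,D] q_used=2 → run F
t=21: queue=[F,G,C,H,D] q_used=3 → run F
t=22: queue=[G,C,H,D,F] q_used=0 → run G
t=23: queue=[G,C,H,D,F] q_used=1 → run G
t=24: queue=[G,C,H,D,F] q_used=2 → run G
t=25: queue=[C,H,D,F] q_used=0 → run C
t=26: queue=[C,H,D,F] q_used=1 → run C
t=27: queue=[C,H,D,F] q_used=2 → run C
t=28: queue=[C,H,D,F] q_used=3 → run C
t=29: queue=[H,D,F] q_used=0 → run H
t=30: queue=[H,D,F] q_used=1 → run H
t=31: queue=[H,D,F] q_used=2 → run H
t=32: queue=[D,F] q_used=0 → run D
t=33: queue=[D,F] q_used=1 → run D
t=34: queue=[D,F] q_used=2 → run D
t=35: queue=[F] q_used=0 → run F
t=36: queue=[F] q_used=1 → run F
t=37: queue=[F] q_used=2 → run F
t=38: (idle)
t=39: (idle)
t=40: (idle)
t=41: (idle)
t=42: (idle)
t=43: (idle)
t=44: (idle)
t=45: (idle)
t=46: (idle)
t=47: (idle)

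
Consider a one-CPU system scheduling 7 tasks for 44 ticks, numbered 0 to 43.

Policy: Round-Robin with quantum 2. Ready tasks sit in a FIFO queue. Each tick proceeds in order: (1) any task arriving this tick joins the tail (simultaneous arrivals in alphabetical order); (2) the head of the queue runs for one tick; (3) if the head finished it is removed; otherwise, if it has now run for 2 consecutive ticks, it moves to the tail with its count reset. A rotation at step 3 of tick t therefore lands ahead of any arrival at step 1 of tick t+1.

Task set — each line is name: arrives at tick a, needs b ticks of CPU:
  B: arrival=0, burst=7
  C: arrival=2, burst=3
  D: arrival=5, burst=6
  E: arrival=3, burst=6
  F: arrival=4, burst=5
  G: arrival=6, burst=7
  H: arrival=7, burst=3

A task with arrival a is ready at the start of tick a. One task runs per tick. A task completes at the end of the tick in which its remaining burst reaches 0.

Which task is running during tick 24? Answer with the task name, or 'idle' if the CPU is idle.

t=0: queue=[B] q_used=0 → run B
t=1: queue=[B] q_used=1 → run B
t=2: queue=[B,C] q_used=0 → run B
t=3: queue=[B,C,E] q_used=1 → run B
t=4: queue=[C,E,B,F] q_used=0 → run C
t=5: queue=[C,E,B,F,D] q_used=1 → run C
t=6: queue=[E,B,F,D,C,G] q_used=0 → run E
t=7: queue=[E,B,F,D,C,G,H] q_used=1 → run E
t=8: queue=[B,F,D,C,G,H,E] q_used=0 → run B
t=9: queue=[B,F,D,C,G,H,E] q_used=1 → run B
t=10: queue=[F,D,C,G,H,E,B] q_used=0 → run F
t=11: queue=[F,D,C,G,H,E,B] q_used=1 → run F
t=12: queue=[D,C,G,H,E,B,F] q_used=0 → run D
t=13: queue=[D,C,G,H,E,B,F] q_used=1 → run D
t=14: queue=[C,G,H,E,B,F,D] q_used=0 → run C
t=15: queue=[G,H,E,B,F,D] q_used=0 → run G
t=16: queue=[G,H,E,B,F,D] q_used=1 → run G
t=17: queue=[H,E,B,F,D,G] q_used=0 → run H
t=18: queue=[H,E,B,F,D,G] q_used=1 → run H
t=19: queue=[E,B,F,D,G,H] q_used=0 → run E
t=20: queue=[E,B,F,D,G,H] q_used=1 → run E
t=21: queue=[B,F,D,G,H,E] q_used=0 → run B
t=22: queue=[F,D,G,H,E] q_used=0 → run F
t=23: queue=[F,D,G,H,E] q_used=1 → run F
t=24: queue=[D,G,H,E,F] q_used=0 → run D
t=25: queue=[D,G,H,E,F] q_used=1 → run D
t=26: queue=[G,H,E,F,D] q_used=0 → run G
t=27: queue=[G,H,E,F,D] q_used=1 → run G
t=28: queue=[H,E,F,D,G] q_used=0 → run H
t=29: queue=[E,F,D,G] q_used=0 → run E
t=30: queue=[E,F,D,G] q_used=1 → run E
t=31: queue=[F,D,G] q_used=0 → run F
t=32: queue=[D,G] q_used=0 → run D
t=33: queue=[D,G] q_used=1 → run D
t=34: queue=[G] q_used=0 → run G
t=35: queue=[G] q_used=1 → run G
t=36: queue=[G] q_used=0 → run G
t=37: (idle)
t=38: (idle)
t=39: (idle)
t=40: (idle)
t=41: (idle)
t=42: (idle)
t=43: (idle)

running at tick 24 = D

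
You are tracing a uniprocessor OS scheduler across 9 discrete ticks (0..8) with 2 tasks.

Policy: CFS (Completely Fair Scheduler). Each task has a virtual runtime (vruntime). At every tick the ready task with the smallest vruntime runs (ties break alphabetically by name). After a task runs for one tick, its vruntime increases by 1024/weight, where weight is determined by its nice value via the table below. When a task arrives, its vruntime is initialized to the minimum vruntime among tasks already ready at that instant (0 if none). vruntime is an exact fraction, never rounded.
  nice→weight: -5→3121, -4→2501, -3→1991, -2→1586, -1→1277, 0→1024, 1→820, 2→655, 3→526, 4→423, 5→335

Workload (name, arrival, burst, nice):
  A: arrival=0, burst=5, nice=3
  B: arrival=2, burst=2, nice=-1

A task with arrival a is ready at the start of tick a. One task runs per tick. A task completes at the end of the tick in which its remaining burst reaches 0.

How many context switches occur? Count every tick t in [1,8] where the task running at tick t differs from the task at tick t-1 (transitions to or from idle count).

t=0: vr[A=0] → run A
t=1: vr[A=512/263] → run A
t=2: vr[A=1024/263 B=1024/263] → run A
t=3: vr[A=1536/263 B=1024/263] → run B
t=4: vr[A=1536/263 B=1576960/335851] → run B
t=5: vr[A=1536/263] → run A
t=6: vr[A=2048/263] → run A
t=7: (idle)
t=8: (idle)

context switches = 3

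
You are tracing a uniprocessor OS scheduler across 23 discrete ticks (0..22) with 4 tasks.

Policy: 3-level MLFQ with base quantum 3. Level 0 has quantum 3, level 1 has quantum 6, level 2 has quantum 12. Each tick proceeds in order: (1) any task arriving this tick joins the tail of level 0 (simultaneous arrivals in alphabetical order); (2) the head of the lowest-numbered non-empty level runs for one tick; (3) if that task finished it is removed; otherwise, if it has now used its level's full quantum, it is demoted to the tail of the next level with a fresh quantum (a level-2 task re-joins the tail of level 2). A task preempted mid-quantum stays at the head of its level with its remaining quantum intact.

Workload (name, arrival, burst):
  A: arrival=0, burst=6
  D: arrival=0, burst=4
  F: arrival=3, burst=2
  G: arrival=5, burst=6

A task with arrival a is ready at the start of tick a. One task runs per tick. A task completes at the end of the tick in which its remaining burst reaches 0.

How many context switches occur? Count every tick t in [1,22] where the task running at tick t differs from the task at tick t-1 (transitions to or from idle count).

context switches = 7

t=0: L0/L1/L2 = AD/-/- → run A
t=1: L0/L1/L2 = AD/-/- → run A
t=2: L0/L1/L2 = AD/-/- → run A
t=3: L0/L1/L2 = DF/A/- → run D
t=4: L0/L1/L2 = DF/A/- → run D
t=5: L0/L1/L2 = DFG/A/- → run D
t=6: L0/L1/L2 = FG/AD/- → run F
t=7: L0/L1/L2 = FG/AD/- → run F
t=8: L0/L1/L2 = G/AD/- → run G
t=9: L0/L1/L2 = G/AD/- → run G
t=10: L0/L1/L2 = G/AD/- → run G
t=11: L0/L1/L2 = -/ADG/- → run A
t=12: L0/L1/L2 = -/ADG/- → run A
t=13: L0/L1/L2 = -/ADG/- → run A
t=14: L0/L1/L2 = -/DG/- → run D
t=15: L0/L1/L2 = -/G/- → run G
t=16: L0/L1/L2 = -/G/- → run G
t=17: L0/L1/L2 = -/G/- → run G
t=18: (idle)
t=19: (idle)
t=20: (idle)
t=21: (idle)
t=22: (idle)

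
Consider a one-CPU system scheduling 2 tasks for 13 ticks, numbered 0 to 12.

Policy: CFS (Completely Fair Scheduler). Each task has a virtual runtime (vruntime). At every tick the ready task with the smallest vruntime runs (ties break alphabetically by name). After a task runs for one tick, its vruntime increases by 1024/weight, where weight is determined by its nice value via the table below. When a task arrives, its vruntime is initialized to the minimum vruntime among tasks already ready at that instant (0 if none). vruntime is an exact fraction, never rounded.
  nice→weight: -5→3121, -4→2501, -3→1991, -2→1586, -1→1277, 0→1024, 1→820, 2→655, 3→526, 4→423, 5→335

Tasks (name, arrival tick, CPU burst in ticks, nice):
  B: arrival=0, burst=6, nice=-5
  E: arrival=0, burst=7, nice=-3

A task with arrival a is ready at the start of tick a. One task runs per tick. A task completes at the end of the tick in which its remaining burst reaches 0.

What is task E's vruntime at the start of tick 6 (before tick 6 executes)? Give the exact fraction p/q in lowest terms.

vruntime(E, start of tick 6) = 2048/1991

t=0: vr[B=0 E=0] → run B
t=1: vr[B=1024/3121 E=0] → run E
t=2: vr[B=1024/3121 E=1024/1991] → run B
t=3: vr[B=2048/3121 E=1024/1991] → run E
t=4: vr[B=2048/3121 E=2048/1991] → run B
t=5: vr[B=3072/3121 E=2048/1991] → run B
t=6: vr[B=4096/3121 E=2048/1991] → run E
t=7: vr[B=4096/3121 E=3072/1991] → run B
t=8: vr[B=5120/3121 E=3072/1991] → run E
t=9: vr[B=5120/3121 E=4096/1991] → run B
t=10: vr[E=4096/1991] → run E
t=11: vr[E=5120/1991] → run E
t=12: vr[E=6144/1991] → run E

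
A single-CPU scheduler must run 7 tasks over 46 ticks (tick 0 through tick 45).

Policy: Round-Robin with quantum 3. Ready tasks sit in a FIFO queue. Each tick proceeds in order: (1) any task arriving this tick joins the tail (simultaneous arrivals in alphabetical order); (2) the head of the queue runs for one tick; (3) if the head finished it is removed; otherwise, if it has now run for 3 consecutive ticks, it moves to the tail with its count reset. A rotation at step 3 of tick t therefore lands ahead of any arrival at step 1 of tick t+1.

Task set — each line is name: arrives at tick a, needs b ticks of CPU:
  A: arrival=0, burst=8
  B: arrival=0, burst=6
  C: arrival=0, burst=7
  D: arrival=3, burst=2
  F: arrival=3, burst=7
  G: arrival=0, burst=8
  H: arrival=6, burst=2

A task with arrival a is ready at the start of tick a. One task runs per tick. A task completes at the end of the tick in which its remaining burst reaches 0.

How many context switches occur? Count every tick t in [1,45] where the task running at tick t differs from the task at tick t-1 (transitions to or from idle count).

t=0: queue=[A,B,C,G] q_used=0 → run A
t=1: queue=[A,B,C,G] q_used=1 → run A
t=2: queue=[A,B,C,G] q_used=2 → run A
t=3: queue=[B,C,G,A,D,F] q_used=0 → run B
t=4: queue=[B,C,G,A,D,F] q_used=1 → run B
t=5: queue=[B,C,G,A,D,F] q_used=2 → run B
t=6: queue=[C,G,A,D,F,B,H] q_used=0 → run C
t=7: queue=[C,G,A,D,F,B,H] q_used=1 → run C
t=8: queue=[C,G,A,D,F,B,H] q_used=2 → run C
t=9: queue=[G,A,D,F,B,H,C] q_used=0 → run G
t=10: queue=[G,A,D,F,B,H,C] q_used=1 → run G
t=11: queue=[G,A,D,F,B,H,C] q_used=2 → run G
t=12: queue=[A,D,F,B,H,C,G] q_used=0 → run A
t=13: queue=[A,D,F,B,H,C,G] q_used=1 → run A
t=14: queue=[A,D,F,B,H,C,G] q_used=2 → run A
t=15: queue=[D,F,B,H,C,G,A] q_used=0 → run D
t=16: queue=[D,F,B,H,C,G,A] q_used=1 → run D
t=17: queue=[F,B,H,C,G,A] q_used=0 → run F
t=18: queue=[F,B,H,C,G,A] q_used=1 → run F
t=19: queue=[F,B,H,C,G,A] q_used=2 → run F
t=20: queue=[B,H,C,G,A,F] q_used=0 → run B
t=21: queue=[B,H,C,G,A,F] q_used=1 → run B
t=22: queue=[B,H,C,G,A,F] q_used=2 → run B
t=23: queue=[H,C,G,A,F] q_used=0 → run H
t=24: queue=[H,C,G,A,F] q_used=1 → run H
t=25: queue=[C,G,A,F] q_used=0 → run C
t=26: queue=[C,G,A,F] q_used=1 → run C
t=27: queue=[C,G,A,F] q_used=2 → run C
t=28: queue=[G,A,F,C] q_used=0 → run G
t=29: queue=[G,A,F,C] q_used=1 → run G
t=30: queue=[G,A,F,C] q_used=2 → run G
t=31: queue=[A,F,C,G] q_used=0 → run A
t=32: queue=[A,F,C,G] q_used=1 → run A
t=33: queue=[F,C,G] q_used=0 → run F
t=34: queue=[F,C,G] q_used=1 → run F
t=35: queue=[F,C,G] q_used=2 → run F
t=36: queue=[C,G,F] q_used=0 → run C
t=37: queue=[G,F] q_used=0 → run G
t=38: queue=[G,F] q_used=1 → run G
t=39: queue=[F] q_used=0 → run F
t=40: (idle)
t=41: (idle)
t=42: (idle)
t=43: (idle)
t=44: (idle)
t=45: (idle)

context switches = 16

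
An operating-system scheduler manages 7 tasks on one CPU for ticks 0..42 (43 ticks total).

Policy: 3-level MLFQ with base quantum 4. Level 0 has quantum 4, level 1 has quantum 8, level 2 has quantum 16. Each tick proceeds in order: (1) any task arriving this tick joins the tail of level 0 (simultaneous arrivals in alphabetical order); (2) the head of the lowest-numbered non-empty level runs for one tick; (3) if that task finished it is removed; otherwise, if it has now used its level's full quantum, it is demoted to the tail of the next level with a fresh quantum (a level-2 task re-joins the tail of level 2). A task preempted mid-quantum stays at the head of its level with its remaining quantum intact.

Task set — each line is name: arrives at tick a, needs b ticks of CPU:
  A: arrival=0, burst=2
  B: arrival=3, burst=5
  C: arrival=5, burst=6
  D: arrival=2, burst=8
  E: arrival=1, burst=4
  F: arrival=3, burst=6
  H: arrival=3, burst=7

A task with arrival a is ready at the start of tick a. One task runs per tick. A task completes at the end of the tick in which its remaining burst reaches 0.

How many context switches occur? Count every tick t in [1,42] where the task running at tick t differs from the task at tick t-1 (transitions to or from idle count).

context switches = 12

t=0: L0/L1/L2 = A/-/- → run A
t=1: L0/L1/L2 = AE/-/- → run A
t=2: L0/L1/L2 = ED/-/- → run E
t=3: L0/L1/L2 = EDBFH/-/- → run E
t=4: L0/L1/L2 = EDBFH/-/- → run E
t=5: L0/L1/L2 = EDBFHC/-/- → run E
t=6: L0/L1/L2 = DBFHC/-/- → run D
t=7: L0/L1/L2 = DBFHC/-/- → run D
t=8: L0/L1/L2 = DBFHC/-/- → run D
t=9: L0/L1/L2 = DBFHC/-/- → run D
t=10: L0/L1/L2 = BFHC/D/- → run B
t=11: L0/L1/L2 = BFHC/D/- → run B
t=12: L0/L1/L2 = BFHC/D/- → run B
t=13: L0/L1/L2 = BFHC/D/- → run B
t=14: L0/L1/L2 = FHC/DB/- → run F
t=15: L0/L1/L2 = FHC/DB/- → run F
t=16: L0/L1/L2 = FHC/DB/- → run F
t=17: L0/L1/L2 = FHC/DB/- → run F
t=18: L0/L1/L2 = HC/DBF/- → run H
t=19: L0/L1/L2 = HC/DBF/- → run H
t=20: L0/L1/L2 = HC/DBF/- → run H
t=21: L0/L1/L2 = HC/DBF/- → run H
t=22: L0/L1/L2 = C/DBFH/- → run C
t=23: L0/L1/L2 = C/DBFH/- → run C
t=24: L0/L1/L2 = C/DBFH/- → run C
t=25: L0/L1/L2 = C/DBFH/- → run C
t=26: L0/L1/L2 = -/DBFHC/- → run D
t=27: L0/L1/L2 = -/DBFHC/- → run D
t=28: L0/L1/L2 = -/DBFHC/- → run D
t=29: L0/L1/L2 = -/DBFHC/- → run D
t=30: L0/L1/L2 = -/BFHC/- → run B
t=31: L0/L1/L2 = -/FHC/- → run F
t=32: L0/L1/L2 = -/FHC/- → run F
t=33: L0/L1/L2 = -/HC/- → run H
t=34: L0/L1/L2 = -/HC/- → run H
t=35: L0/L1/L2 = -/HC/- → run H
t=36: L0/L1/L2 = -/C/- → run C
t=37: L0/L1/L2 = -/C/- → run C
t=38: (idle)
t=39: (idle)
t=40: (idle)
t=41: (idle)
t=42: (idle)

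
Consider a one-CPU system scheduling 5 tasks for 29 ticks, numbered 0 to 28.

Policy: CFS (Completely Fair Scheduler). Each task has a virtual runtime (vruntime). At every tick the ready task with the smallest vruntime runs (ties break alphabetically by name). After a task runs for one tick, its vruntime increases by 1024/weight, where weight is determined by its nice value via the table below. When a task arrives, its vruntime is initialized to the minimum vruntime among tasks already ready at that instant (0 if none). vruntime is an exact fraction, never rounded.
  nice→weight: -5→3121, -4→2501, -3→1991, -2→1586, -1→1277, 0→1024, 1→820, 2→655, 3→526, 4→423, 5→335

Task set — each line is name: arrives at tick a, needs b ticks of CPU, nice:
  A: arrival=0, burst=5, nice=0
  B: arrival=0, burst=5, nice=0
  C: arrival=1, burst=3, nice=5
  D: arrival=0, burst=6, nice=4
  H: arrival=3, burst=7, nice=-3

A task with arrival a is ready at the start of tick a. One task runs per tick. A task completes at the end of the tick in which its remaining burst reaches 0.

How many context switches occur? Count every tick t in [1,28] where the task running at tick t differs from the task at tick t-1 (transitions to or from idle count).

t=0: vr[A=0 B=0 D=0] → run A
t=1: vr[A=1 B=0 C=0 D=0] → run B
t=2: vr[A=1 B=1 C=0 D=0] → run C
t=3: vr[A=1 B=1 C=1024/335 D=0 H=0] → run D
t=4: vr[A=1 B=1 C=1024/335 D=1024/423 H=0] → run H
t=5: vr[A=1 B=1 C=1024/335 D=1024/423 H=1024/1991] → run H
t=6: vr[A=1 B=1 C=1024/335 D=1024/423 H=2048/1991] → run A
t=7: vr[A=2 B=1 C=1024/335 D=1024/423 H=2048/1991] → run B
t=8: vr[A=2 B=2 C=1024/335 D=1024/423 H=2048/1991] → run H
t=9: vr[A=2 B=2 C=1024/335 D=1024/423 H=3072/1991] → run H
t=10: vr[A=2 B=2 C=1024/335 D=1024/423 H=4096/1991] → run A
t=11: vr[A=3 B=2 C=1024/335 D=1024/423 H=4096/1991] → run B
t=12: vr[A=3 B=3 C=1024/335 D=1024/423 H=4096/1991] → run H
t=13: vr[A=3 B=3 C=1024/335 D=1024/423 H=5120/1991] → run D
t=14: vr[A=3 B=3 C=1024/335 D=2048/423 H=5120/1991] → run H
t=15: vr[A=3 B=3 C=1024/335 D=2048/423 H=6144/1991] → run A
t=16: vr[A=4 B=3 C=1024/335 D=2048/423 H=6144/1991] → run B
t=17: vr[A=4 B=4 C=1024/335 D=2048/423 H=6144/1991] → run C
t=18: vr[A=4 B=4 C=2048/335 D=2048/423 H=6144/1991] → run H
t=19: vr[A=4 B=4 C=2048/335 D=2048/423] → run A
t=20: vr[B=4 C=2048/335 D=2048/423] → run B
t=21: vr[C=2048/335 D=2048/423] → run D
t=22: vr[C=2048/335 D=1024/141] → run C
t=23: vr[D=1024/141] → run D
t=24: vr[D=4096/423] → run D
t=25: vr[D=5120/423] → run D
t=26: (idle)
t=27: (idle)
t=28: (idle)

context switches = 22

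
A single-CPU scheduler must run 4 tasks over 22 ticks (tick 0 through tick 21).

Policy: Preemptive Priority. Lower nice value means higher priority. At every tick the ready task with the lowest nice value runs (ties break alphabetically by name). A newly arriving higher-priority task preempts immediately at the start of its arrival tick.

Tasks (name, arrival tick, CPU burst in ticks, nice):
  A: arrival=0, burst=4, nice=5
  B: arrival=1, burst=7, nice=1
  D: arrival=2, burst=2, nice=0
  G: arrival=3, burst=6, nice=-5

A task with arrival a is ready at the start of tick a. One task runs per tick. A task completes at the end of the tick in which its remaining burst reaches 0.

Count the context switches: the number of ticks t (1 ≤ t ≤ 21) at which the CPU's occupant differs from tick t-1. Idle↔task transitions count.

t=0: ready={A} → run A
t=1: ready={A,B} → run B
t=2: ready={A,B,D} → run D
t=3: ready={A,B,D,G} → run G
t=4: ready={A,B,D,G} → run G
t=5: ready={A,B,D,G} → run G
t=6: ready={A,B,D,G} → run G
t=7: ready={A,B,D,G} → run G
t=8: ready={A,B,D,G} → run G
t=9: ready={A,B,D} → run D
t=10: ready={A,B} → run B
t=11: ready={A,B} → run B
t=12: ready={A,B} → run B
t=13: ready={A,B} → run B
t=14: ready={A,B} → run B
t=15: ready={A,B} → run B
t=16: ready={A} → run A
t=17: ready={A} → run A
t=18: ready={A} → run A
t=19: (idle)
t=20: (idle)
t=21: (idle)

context switches = 7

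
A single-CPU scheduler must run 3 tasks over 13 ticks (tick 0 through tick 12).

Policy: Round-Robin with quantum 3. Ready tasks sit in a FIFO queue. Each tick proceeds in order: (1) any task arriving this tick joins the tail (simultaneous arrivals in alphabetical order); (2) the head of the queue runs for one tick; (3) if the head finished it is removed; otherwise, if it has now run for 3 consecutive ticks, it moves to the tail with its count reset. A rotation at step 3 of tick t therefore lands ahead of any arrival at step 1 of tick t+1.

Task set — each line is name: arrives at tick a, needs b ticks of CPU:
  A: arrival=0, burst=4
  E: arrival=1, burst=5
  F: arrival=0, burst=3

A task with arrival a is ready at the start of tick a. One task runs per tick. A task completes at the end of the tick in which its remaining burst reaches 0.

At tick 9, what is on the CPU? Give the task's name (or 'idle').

running at tick 9 = A

t=0: queue=[A,F] q_used=0 → run A
t=1: queue=[A,F,E] q_used=1 → run A
t=2: queue=[A,F,E] q_used=2 → run A
t=3: queue=[F,E,A] q_used=0 → run F
t=4: queue=[F,E,A] q_used=1 → run F
t=5: queue=[F,E,A] q_used=2 → run F
t=6: queue=[E,A] q_used=0 → run E
t=7: queue=[E,A] q_used=1 → run E
t=8: queue=[E,A] q_used=2 → run E
t=9: queue=[A,E] q_used=0 → run A
t=10: queue=[E] q_used=0 → run E
t=11: queue=[E] q_used=1 → run E
t=12: (idle)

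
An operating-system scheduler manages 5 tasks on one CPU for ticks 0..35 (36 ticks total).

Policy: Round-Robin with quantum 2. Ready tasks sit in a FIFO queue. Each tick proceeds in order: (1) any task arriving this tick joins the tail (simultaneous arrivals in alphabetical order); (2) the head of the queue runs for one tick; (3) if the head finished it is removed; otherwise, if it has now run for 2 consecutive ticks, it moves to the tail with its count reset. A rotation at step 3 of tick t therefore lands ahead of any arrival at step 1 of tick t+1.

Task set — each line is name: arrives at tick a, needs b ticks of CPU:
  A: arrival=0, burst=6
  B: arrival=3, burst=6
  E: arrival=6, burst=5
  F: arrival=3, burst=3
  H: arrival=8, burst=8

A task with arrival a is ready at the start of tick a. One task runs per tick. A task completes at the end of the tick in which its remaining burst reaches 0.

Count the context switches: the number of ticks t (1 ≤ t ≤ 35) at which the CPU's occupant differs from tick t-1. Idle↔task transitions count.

context switches = 13

t=0: queue=[A] q_used=0 → run A
t=1: queue=[A] q_used=1 → run A
t=2: queue=[A] q_used=0 → run A
t=3: queue=[A,B,F] q_used=1 → run A
t=4: queue=[B,F,A] q_used=0 → run B
t=5: queue=[B,F,A] q_used=1 → run B
t=6: queue=[F,A,B,E] q_used=0 → run F
t=7: queue=[F,A,B,E] q_used=1 → run F
t=8: queue=[A,B,E,F,H] q_used=0 → run A
t=9: queue=[A,B,E,F,H] q_used=1 → run A
t=10: queue=[B,E,F,H] q_used=0 → run B
t=11: queue=[B,E,F,H] q_used=1 → run B
t=12: queue=[E,F,H,B] q_used=0 → run E
t=13: queue=[E,F,H,B] q_used=1 → run E
t=14: queue=[F,H,B,E] q_used=0 → run F
t=15: queue=[H,B,E] q_used=0 → run H
t=16: queue=[H,B,E] q_used=1 → run H
t=17: queue=[B,E,H] q_used=0 → run B
t=18: queue=[B,E,H] q_used=1 → run B
t=19: queue=[E,H] q_used=0 → run E
t=20: queue=[E,H] q_used=1 → run E
t=21: queue=[H,E] q_used=0 → run H
t=22: queue=[H,E] q_used=1 → run H
t=23: queue=[E,H] q_used=0 → run E
t=24: queue=[H] q_used=0 → run H
t=25: queue=[H] q_used=1 → run H
t=26: queue=[H] q_used=0 → run H
t=27: queue=[H] q_used=1 → run H
t=28: (idle)
t=29: (idle)
t=30: (idle)
t=31: (idle)
t=32: (idle)
t=33: (idle)
t=34: (idle)
t=35: (idle)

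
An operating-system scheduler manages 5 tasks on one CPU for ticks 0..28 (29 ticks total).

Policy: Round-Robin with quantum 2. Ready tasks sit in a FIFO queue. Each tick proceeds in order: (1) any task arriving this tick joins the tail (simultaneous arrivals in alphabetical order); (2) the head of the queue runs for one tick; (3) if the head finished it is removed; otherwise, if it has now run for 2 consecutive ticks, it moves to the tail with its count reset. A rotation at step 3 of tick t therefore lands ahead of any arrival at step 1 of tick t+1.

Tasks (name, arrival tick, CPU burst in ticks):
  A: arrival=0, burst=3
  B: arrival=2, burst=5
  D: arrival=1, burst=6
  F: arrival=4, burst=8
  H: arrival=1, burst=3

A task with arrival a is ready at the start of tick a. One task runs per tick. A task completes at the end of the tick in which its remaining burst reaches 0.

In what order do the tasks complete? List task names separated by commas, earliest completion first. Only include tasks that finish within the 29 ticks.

t=0: queue=[A] q_used=0 → run A
t=1: queue=[A,D,H] q_used=1 → run A
t=2: queue=[D,H,A,B] q_used=0 → run D
t=3: queue=[D,H,A,B] q_used=1 → run D
t=4: queue=[H,A,B,D,F] q_used=0 → run H
t=5: queue=[H,A,B,D,F] q_used=1 → run H
t=6: queue=[A,B,D,F,H] q_used=0 → run A
t=7: queue=[B,D,F,H] q_used=0 → run B
t=8: queue=[B,D,F,H] q_used=1 → run B
t=9: queue=[D,F,H,B] q_used=0 → run D
t=10: queue=[D,F,H,B] q_used=1 → run D
t=11: queue=[F,H,B,D] q_used=0 → run F
t=12: queue=[F,H,B,D] q_used=1 → run F
t=13: queue=[H,B,D,F] q_used=0 → run H
t=14: queue=[B,D,F] q_used=0 → run B
t=15: queue=[B,D,F] q_used=1 → run B
t=16: queue=[D,F,B] q_used=0 → run D
t=17: queue=[D,F,B] q_used=1 → run D
t=18: queue=[F,B] q_used=0 → run F
t=19: queue=[F,B] q_used=1 → run F
t=20: queue=[B,F] q_used=0 → run B
t=21: queue=[F] q_used=0 → run F
t=22: queue=[F] q_used=1 → run F
t=23: queue=[F] q_used=0 → run F
t=24: queue=[F] q_used=1 → run F
t=25: (idle)
t=26: (idle)
t=27: (idle)
t=28: (idle)

completion order = A, H, D, B, F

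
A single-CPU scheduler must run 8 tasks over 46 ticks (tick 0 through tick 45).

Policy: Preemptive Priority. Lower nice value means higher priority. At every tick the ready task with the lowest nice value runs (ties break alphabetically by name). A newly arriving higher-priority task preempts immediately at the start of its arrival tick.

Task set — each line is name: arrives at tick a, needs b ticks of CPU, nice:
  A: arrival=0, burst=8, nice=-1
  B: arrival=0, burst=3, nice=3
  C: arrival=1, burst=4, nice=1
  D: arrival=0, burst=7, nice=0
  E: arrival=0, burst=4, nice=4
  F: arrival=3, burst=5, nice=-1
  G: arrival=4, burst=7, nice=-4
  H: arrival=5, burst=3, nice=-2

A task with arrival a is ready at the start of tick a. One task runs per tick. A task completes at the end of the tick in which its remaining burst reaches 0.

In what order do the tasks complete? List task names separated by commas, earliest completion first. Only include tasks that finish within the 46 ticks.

t=0: ready={A,B,D,E} → run A
t=1: ready={A,B,C,D,E} → run A
t=2: ready={A,B,C,D,E} → run A
t=3: ready={A,B,C,D,E,F} → run A
t=4: ready={A,B,C,D,E,F,G} → run G
t=5: ready={A,B,C,D,E,F,G,H} → run G
t=6: ready={A,B,C,D,E,F,G,H} → run G
t=7: ready={A,B,C,D,E,F,G,H} → run G
t=8: ready={A,B,C,D,E,F,G,H} → run G
t=9: ready={A,B,C,D,E,F,G,H} → run G
t=10: ready={A,B,C,D,E,F,G,H} → run G
t=11: ready={A,B,C,D,E,F,H} → run H
t=12: ready={A,B,C,D,E,F,H} → run H
t=13: ready={A,B,C,D,E,F,H} → run H
t=14: ready={A,B,C,D,E,F} → run A
t=15: ready={A,B,C,D,E,F} → run A
t=16: ready={A,B,C,D,E,F} → run A
t=17: ready={A,B,C,D,E,F} → run A
t=18: ready={B,C,D,E,F} → run F
t=19: ready={B,C,D,E,F} → run F
t=20: ready={B,C,D,E,F} → run F
t=21: ready={B,C,D,E,F} → run F
t=22: ready={B,C,D,E,F} → run F
t=23: ready={B,C,D,E} → run D
t=24: ready={B,C,D,E} → run D
t=25: ready={B,C,D,E} → run D
t=26: ready={B,C,D,E} → run D
t=27: ready={B,C,D,E} → run D
t=28: ready={B,C,D,E} → run D
t=29: ready={B,C,D,E} → run D
t=30: ready={B,C,E} → run C
t=31: ready={B,C,E} → run C
t=32: ready={B,C,E} → run C
t=33: ready={B,C,E} → run C
t=34: ready={B,E} → run B
t=35: ready={B,E} → run B
t=36: ready={B,E} → run B
t=37: ready={E} → run E
t=38: ready={E} → run E
t=39: ready={E} → run E
t=40: ready={E} → run E
t=41: (idle)
t=42: (idle)
t=43: (idle)
t=44: (idle)
t=45: (idle)

completion order = G, H, A, F, D, C, B, E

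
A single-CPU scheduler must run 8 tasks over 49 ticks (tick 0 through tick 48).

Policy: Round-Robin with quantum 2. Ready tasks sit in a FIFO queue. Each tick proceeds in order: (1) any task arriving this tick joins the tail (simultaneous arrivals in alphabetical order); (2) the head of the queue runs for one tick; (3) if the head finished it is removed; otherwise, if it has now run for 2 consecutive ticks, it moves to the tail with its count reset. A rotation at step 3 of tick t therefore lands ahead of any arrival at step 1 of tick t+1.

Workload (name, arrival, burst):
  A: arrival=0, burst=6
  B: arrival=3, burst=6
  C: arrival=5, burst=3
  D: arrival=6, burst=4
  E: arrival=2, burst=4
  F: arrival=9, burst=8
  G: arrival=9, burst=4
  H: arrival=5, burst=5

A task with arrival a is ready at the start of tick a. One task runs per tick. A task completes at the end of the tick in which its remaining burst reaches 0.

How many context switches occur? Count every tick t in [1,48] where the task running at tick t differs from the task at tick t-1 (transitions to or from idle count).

t=0: queue=[A] q_used=0 → run A
t=1: queue=[A] q_used=1 → run A
t=2: queue=[A,E] q_used=0 → run A
t=3: queue=[A,E,B] q_used=1 → run A
t=4: queue=[E,B,A] q_used=0 → run E
t=5: queue=[E,B,A,C,H] q_used=1 → run E
t=6: queue=[B,A,C,H,E,D] q_used=0 → run B
t=7: queue=[B,A,C,H,E,D] q_used=1 → run B
t=8: queue=[A,C,H,E,D,B] q_used=0 → run A
t=9: queue=[A,C,H,E,D,B,F,G] q_used=1 → run A
t=10: queue=[C,H,E,D,B,F,G] q_used=0 → run C
t=11: queue=[C,H,E,D,B,F,G] q_used=1 → run C
t=12: queue=[H,E,D,B,F,G,C] q_used=0 → run H
t=13: queue=[H,E,D,B,F,G,C] q_used=1 → run H
t=14: queue=[E,D,B,F,G,C,H] q_used=0 → run E
t=15: queue=[E,D,B,F,G,C,H] q_used=1 → run E
t=16: queue=[D,B,F,G,C,H] q_used=0 → run D
t=17: queue=[D,B,F,G,C,H] q_used=1 → run D
t=18: queue=[B,F,G,C,H,D] q_used=0 → run B
t=19: queue=[B,F,G,C,H,D] q_used=1 → run B
t=20: queue=[F,G,C,H,D,B] q_used=0 → run F
t=21: queue=[F,G,C,H,D,B] q_used=1 → run F
t=22: queue=[G,C,H,D,B,F] q_used=0 → run G
t=23: queue=[G,C,H,D,B,F] q_used=1 → run G
t=24: queue=[C,H,D,B,F,G] q_used=0 → run C
t=25: queue=[H,D,B,F,G] q_used=0 → run H
t=26: queue=[H,D,B,F,G] q_used=1 → run H
t=27: queue=[D,B,F,G,H] q_used=0 → run D
t=28: queue=[D,B,F,G,H] q_used=1 → run D
t=29: queue=[B,F,G,H] q_used=0 → run B
t=30: queue=[B,F,G,H] q_used=1 → run B
t=31: queue=[F,G,H] q_used=0 → run F
t=32: queue=[F,G,H] q_used=1 → run F
t=33: queue=[G,H,F] q_used=0 → run G
t=34: queue=[G,H,F] q_used=1 → run G
t=35: queue=[H,F] q_used=0 → run H
t=36: queue=[F] q_used=0 → run F
t=37: queue=[F] q_used=1 → run F
t=38: queue=[F] q_used=0 → run F
t=39: queue=[F] q_used=1 → run F
t=40: (idle)
t=41: (idle)
t=42: (idle)
t=43: (idle)
t=44: (idle)
t=45: (idle)
t=46: (idle)
t=47: (idle)
t=48: (idle)

context switches = 19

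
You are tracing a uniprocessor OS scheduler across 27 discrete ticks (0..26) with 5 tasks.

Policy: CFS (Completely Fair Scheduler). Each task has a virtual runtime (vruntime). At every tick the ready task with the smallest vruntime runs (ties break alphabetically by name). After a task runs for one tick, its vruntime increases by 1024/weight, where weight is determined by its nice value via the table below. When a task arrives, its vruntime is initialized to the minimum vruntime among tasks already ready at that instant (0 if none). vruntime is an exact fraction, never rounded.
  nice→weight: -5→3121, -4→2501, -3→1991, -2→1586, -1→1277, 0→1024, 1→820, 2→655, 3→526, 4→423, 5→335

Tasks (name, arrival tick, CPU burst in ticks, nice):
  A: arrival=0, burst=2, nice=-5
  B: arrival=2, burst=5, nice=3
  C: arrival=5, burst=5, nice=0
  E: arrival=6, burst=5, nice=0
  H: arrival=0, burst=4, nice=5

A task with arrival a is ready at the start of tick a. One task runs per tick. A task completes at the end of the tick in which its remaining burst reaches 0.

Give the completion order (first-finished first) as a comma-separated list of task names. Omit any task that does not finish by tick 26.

completion order = A, C, E, B, H

t=0: vr[A=0 H=0] → run A
t=1: vr[A=1024/3121 H=0] → run H
t=2: vr[A=1024/3121 B=1024/3121 H=1024/335] → run A
t=3: vr[B=1024/3121 H=1024/335] → run B
t=4: vr[B=1867264/820823 H=1024/335] → run B
t=5: vr[B=3465216/820823 C=1024/335 H=1024/335] → run C
t=6: vr[B=3465216/820823 C=1359/335 E=1024/335 H=1024/335] → run E
t=7: vr[B=3465216/820823 C=1359/335 E=1359/335 H=1024/335] → run H
t=8: vr[B=3465216/820823 C=1359/335 E=1359/335 H=2048/335] → run C
t=9: vr[B=3465216/820823 C=1694/335 E=1359/335 H=2048/335] → run E
t=10: vr[B=3465216/820823 C=1694/335 E=1694/335 H=2048/335] → run B
t=11: vr[B=5063168/820823 C=1694/335 E=1694/335 H=2048/335] → run C
t=12: vr[B=5063168/820823 C=2029/335 E=1694/335 H=2048/335] → run E
t=13: vr[B=5063168/820823 C=2029/335 E=2029/335 H=2048/335] → run C
t=14: vr[B=5063168/820823 C=2364/335 E=2029/335 H=2048/335] → run E
t=15: vr[B=5063168/820823 C=2364/335 E=2364/335 H=2048/335] → run H
t=16: vr[B=5063168/820823 C=2364/335 E=2364/335 H=3072/335] → run B
t=17: vr[B=6661120/820823 C=2364/335 E=2364/335 H=3072/335] → run C
t=18: vr[B=6661120/820823 E=2364/335 H=3072/335] → run E
t=19: vr[B=6661120/820823 H=3072/335] → run B
t=20: vr[H=3072/335] → run H
t=21: (idle)
t=22: (idle)
t=23: (idle)
t=24: (idle)
t=25: (idle)
t=26: (idle)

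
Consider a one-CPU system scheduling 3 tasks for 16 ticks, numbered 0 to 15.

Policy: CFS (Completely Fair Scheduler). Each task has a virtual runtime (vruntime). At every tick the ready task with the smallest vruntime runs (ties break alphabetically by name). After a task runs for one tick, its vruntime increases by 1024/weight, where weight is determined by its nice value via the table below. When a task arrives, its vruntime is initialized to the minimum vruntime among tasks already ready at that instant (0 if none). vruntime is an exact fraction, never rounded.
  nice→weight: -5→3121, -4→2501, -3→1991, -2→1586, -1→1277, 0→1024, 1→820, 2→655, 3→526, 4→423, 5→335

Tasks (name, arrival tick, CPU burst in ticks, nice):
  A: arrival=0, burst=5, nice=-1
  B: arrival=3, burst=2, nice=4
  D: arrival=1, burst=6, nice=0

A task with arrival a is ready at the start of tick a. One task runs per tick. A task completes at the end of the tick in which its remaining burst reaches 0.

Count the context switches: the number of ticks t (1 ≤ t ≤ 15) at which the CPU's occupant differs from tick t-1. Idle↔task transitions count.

context switches = 11

t=0: vr[A=0] → run A
t=1: vr[A=1024/1277 D=1024/1277] → run A
t=2: vr[A=2048/1277 D=1024/1277] → run D
t=3: vr[A=2048/1277 B=2048/1277 D=2301/1277] → run A
t=4: vr[A=3072/1277 B=2048/1277 D=2301/1277] → run B
t=5: vr[A=3072/1277 B=2173952/540171 D=2301/1277] → run D
t=6: vr[A=3072/1277 B=2173952/540171 D=3578/1277] → run A
t=7: vr[A=4096/1277 B=2173952/540171 D=3578/1277] → run D
t=8: vr[A=4096/1277 B=2173952/540171 D=4855/1277] → run A
t=9: vr[B=2173952/540171 D=4855/1277] → run D
t=10: vr[B=2173952/540171 D=6132/1277] → run B
t=11: vr[D=6132/1277] → run D
t=12: vr[D=7409/1277] → run D
t=13: (idle)
t=14: (idle)
t=15: (idle)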